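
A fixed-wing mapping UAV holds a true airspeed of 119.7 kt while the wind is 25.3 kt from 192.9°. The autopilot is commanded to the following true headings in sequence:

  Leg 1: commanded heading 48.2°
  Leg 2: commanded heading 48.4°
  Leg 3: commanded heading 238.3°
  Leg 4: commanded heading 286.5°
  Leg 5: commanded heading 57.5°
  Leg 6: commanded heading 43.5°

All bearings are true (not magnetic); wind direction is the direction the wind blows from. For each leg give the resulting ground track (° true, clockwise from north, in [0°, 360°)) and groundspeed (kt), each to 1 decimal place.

Leg 1: track=42.3°, groundspeed=141.1 kt
Leg 2: track=42.4°, groundspeed=141.1 kt
Leg 3: track=248.3°, groundspeed=103.5 kt
Leg 4: track=298.3°, groundspeed=123.9 kt
Leg 5: track=50.1°, groundspeed=138.9 kt
Leg 6: track=38.3°, groundspeed=142.1 kt

Leg 1: heading 48.2°; drift -5.9° → track 42.3°, groundspeed 141.1 kt
Leg 2: heading 48.4°; drift -6.0° → track 42.4°, groundspeed 141.1 kt
Leg 3: heading 238.3°; drift +10.0° → track 248.3°, groundspeed 103.5 kt
Leg 4: heading 286.5°; drift +11.8° → track 298.3°, groundspeed 123.9 kt
Leg 5: heading 57.5°; drift -7.4° → track 50.1°, groundspeed 138.9 kt
Leg 6: heading 43.5°; drift -5.2° → track 38.3°, groundspeed 142.1 kt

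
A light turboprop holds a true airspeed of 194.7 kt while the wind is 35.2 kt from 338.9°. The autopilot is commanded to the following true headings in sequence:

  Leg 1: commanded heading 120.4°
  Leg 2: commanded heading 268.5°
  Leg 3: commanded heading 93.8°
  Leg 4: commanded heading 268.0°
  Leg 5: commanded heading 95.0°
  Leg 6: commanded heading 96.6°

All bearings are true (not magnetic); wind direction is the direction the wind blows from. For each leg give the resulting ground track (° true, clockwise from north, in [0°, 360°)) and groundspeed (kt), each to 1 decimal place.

Leg 1: track=126.0°, groundspeed=223.3 kt
Leg 2: track=258.2°, groundspeed=185.9 kt
Leg 3: track=102.5°, groundspeed=211.9 kt
Leg 4: track=257.7°, groundspeed=186.2 kt
Leg 5: track=103.6°, groundspeed=212.5 kt
Leg 6: track=105.0°, groundspeed=213.4 kt

Leg 1: heading 120.4°; drift +5.6° → track 126.0°, groundspeed 223.3 kt
Leg 2: heading 268.5°; drift -10.3° → track 258.2°, groundspeed 185.9 kt
Leg 3: heading 93.8°; drift +8.7° → track 102.5°, groundspeed 211.9 kt
Leg 4: heading 268.0°; drift -10.3° → track 257.7°, groundspeed 186.2 kt
Leg 5: heading 95.0°; drift +8.6° → track 103.6°, groundspeed 212.5 kt
Leg 6: heading 96.6°; drift +8.4° → track 105.0°, groundspeed 213.4 kt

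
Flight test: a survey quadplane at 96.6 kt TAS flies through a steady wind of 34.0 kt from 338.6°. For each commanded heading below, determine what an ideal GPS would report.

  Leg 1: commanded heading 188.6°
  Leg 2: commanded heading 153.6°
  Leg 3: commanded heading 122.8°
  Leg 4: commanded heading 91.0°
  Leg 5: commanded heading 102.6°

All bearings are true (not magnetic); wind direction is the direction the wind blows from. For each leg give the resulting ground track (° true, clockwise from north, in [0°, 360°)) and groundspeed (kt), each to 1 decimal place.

Leg 1: heading 188.6°; drift -7.7° → track 180.9°, groundspeed 127.2 kt
Leg 2: heading 153.6°; drift +1.3° → track 154.9°, groundspeed 130.5 kt
Leg 3: heading 122.8°; drift +9.1° → track 131.9°, groundspeed 125.8 kt
Leg 4: heading 91.0°; drift +16.0° → track 107.0°, groundspeed 114.0 kt
Leg 5: heading 102.6°; drift +13.7° → track 116.3°, groundspeed 119.0 kt

Leg 1: track=180.9°, groundspeed=127.2 kt
Leg 2: track=154.9°, groundspeed=130.5 kt
Leg 3: track=131.9°, groundspeed=125.8 kt
Leg 4: track=107.0°, groundspeed=114.0 kt
Leg 5: track=116.3°, groundspeed=119.0 kt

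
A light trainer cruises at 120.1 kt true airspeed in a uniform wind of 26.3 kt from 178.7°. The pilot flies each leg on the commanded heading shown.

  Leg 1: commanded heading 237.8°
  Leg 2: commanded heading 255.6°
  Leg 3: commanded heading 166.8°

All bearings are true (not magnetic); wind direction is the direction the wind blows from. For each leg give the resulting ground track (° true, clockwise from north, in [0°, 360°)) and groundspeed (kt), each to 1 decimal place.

Leg 1: track=249.8°, groundspeed=109.0 kt
Leg 2: track=268.2°, groundspeed=117.0 kt
Leg 3: track=163.5°, groundspeed=94.5 kt

Leg 1: heading 237.8°; drift +12.0° → track 249.8°, groundspeed 109.0 kt
Leg 2: heading 255.6°; drift +12.6° → track 268.2°, groundspeed 117.0 kt
Leg 3: heading 166.8°; drift -3.3° → track 163.5°, groundspeed 94.5 kt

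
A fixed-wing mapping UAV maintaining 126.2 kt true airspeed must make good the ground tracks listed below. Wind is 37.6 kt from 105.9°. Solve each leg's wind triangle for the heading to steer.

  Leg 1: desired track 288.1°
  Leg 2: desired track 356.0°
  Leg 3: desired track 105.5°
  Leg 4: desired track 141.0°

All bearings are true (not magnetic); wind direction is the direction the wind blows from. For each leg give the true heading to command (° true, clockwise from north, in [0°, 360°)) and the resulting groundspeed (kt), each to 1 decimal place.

Leg 1: desired track 288.1°; wind correction +0.7° → command heading 288.8°, groundspeed 163.8 kt
Leg 2: desired track 356.0°; wind correction +16.3° → command heading 12.3°, groundspeed 133.9 kt
Leg 3: desired track 105.5°; wind correction +0.1° → command heading 105.6°, groundspeed 88.6 kt
Leg 4: desired track 141.0°; wind correction -9.9° → command heading 131.1°, groundspeed 93.6 kt

Leg 1: heading=288.8°, groundspeed=163.8 kt
Leg 2: heading=12.3°, groundspeed=133.9 kt
Leg 3: heading=105.6°, groundspeed=88.6 kt
Leg 4: heading=131.1°, groundspeed=93.6 kt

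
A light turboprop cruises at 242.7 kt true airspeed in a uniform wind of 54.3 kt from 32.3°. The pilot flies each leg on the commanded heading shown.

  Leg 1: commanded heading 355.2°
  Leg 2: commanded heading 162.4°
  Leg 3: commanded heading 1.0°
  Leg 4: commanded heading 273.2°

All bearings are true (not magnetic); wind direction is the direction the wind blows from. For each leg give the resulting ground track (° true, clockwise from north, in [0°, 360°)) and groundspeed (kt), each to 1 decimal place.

Leg 1: heading 355.2°; drift -9.3° → track 345.9°, groundspeed 202.1 kt
Leg 2: heading 162.4°; drift +8.5° → track 170.9°, groundspeed 280.8 kt
Leg 3: heading 1.0°; drift -8.2° → track 352.8°, groundspeed 198.3 kt
Leg 4: heading 273.2°; drift -10.0° → track 263.2°, groundspeed 273.3 kt

Leg 1: track=345.9°, groundspeed=202.1 kt
Leg 2: track=170.9°, groundspeed=280.8 kt
Leg 3: track=352.8°, groundspeed=198.3 kt
Leg 4: track=263.2°, groundspeed=273.3 kt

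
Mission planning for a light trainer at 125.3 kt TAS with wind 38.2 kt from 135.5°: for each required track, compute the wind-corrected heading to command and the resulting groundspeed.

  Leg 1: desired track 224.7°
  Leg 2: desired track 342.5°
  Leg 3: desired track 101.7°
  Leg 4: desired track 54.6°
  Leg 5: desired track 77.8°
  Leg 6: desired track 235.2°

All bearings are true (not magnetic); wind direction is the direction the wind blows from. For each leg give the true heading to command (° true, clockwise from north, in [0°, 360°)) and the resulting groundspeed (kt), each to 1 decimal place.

Leg 1: heading=207.0°, groundspeed=118.8 kt
Leg 2: heading=350.5°, groundspeed=158.1 kt
Leg 3: heading=111.5°, groundspeed=91.7 kt
Leg 4: heading=72.1°, groundspeed=113.4 kt
Leg 5: heading=92.7°, groundspeed=100.7 kt
Leg 6: heading=217.7°, groundspeed=125.9 kt

Leg 1: desired track 224.7°; wind correction -17.7° → command heading 207.0°, groundspeed 118.8 kt
Leg 2: desired track 342.5°; wind correction +8.0° → command heading 350.5°, groundspeed 158.1 kt
Leg 3: desired track 101.7°; wind correction +9.8° → command heading 111.5°, groundspeed 91.7 kt
Leg 4: desired track 54.6°; wind correction +17.5° → command heading 72.1°, groundspeed 113.4 kt
Leg 5: desired track 77.8°; wind correction +14.9° → command heading 92.7°, groundspeed 100.7 kt
Leg 6: desired track 235.2°; wind correction -17.5° → command heading 217.7°, groundspeed 125.9 kt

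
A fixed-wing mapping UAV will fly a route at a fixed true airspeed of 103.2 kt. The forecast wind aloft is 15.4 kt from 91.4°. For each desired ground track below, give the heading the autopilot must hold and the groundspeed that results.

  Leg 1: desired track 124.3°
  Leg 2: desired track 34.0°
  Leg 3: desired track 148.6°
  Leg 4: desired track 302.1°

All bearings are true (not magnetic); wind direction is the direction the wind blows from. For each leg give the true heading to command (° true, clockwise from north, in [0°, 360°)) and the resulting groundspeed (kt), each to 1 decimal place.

Leg 1: heading=119.7°, groundspeed=89.9 kt
Leg 2: heading=41.2°, groundspeed=94.1 kt
Leg 3: heading=141.4°, groundspeed=94.0 kt
Leg 4: heading=306.5°, groundspeed=116.1 kt

Leg 1: desired track 124.3°; wind correction -4.6° → command heading 119.7°, groundspeed 89.9 kt
Leg 2: desired track 34.0°; wind correction +7.2° → command heading 41.2°, groundspeed 94.1 kt
Leg 3: desired track 148.6°; wind correction -7.2° → command heading 141.4°, groundspeed 94.0 kt
Leg 4: desired track 302.1°; wind correction +4.4° → command heading 306.5°, groundspeed 116.1 kt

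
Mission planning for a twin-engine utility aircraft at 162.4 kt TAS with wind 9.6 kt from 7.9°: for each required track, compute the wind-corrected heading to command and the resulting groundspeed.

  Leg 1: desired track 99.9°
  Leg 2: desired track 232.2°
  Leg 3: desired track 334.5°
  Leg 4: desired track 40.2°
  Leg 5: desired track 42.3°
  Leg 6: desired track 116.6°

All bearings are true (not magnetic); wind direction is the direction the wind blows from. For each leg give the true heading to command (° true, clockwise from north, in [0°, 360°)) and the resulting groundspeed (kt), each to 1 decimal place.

Leg 1: desired track 99.9°; wind correction -3.4° → command heading 96.5°, groundspeed 162.5 kt
Leg 2: desired track 232.2°; wind correction +2.4° → command heading 234.6°, groundspeed 169.1 kt
Leg 3: desired track 334.5°; wind correction +1.9° → command heading 336.4°, groundspeed 154.3 kt
Leg 4: desired track 40.2°; wind correction -1.8° → command heading 38.4°, groundspeed 154.2 kt
Leg 5: desired track 42.3°; wind correction -1.9° → command heading 40.4°, groundspeed 154.4 kt
Leg 6: desired track 116.6°; wind correction -3.2° → command heading 113.4°, groundspeed 165.2 kt

Leg 1: heading=96.5°, groundspeed=162.5 kt
Leg 2: heading=234.6°, groundspeed=169.1 kt
Leg 3: heading=336.4°, groundspeed=154.3 kt
Leg 4: heading=38.4°, groundspeed=154.2 kt
Leg 5: heading=40.4°, groundspeed=154.4 kt
Leg 6: heading=113.4°, groundspeed=165.2 kt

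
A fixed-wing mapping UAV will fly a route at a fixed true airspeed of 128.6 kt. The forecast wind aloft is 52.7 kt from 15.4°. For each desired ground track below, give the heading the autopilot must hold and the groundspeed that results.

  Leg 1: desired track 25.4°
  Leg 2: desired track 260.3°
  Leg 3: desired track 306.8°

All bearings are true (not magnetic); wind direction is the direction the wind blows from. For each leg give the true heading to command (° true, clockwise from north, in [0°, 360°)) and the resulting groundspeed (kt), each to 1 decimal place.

Leg 1: desired track 25.4°; wind correction -4.1° → command heading 21.3°, groundspeed 76.4 kt
Leg 2: desired track 260.3°; wind correction +21.8° → command heading 282.1°, groundspeed 141.8 kt
Leg 3: desired track 306.8°; wind correction +22.4° → command heading 329.2°, groundspeed 99.6 kt

Leg 1: heading=21.3°, groundspeed=76.4 kt
Leg 2: heading=282.1°, groundspeed=141.8 kt
Leg 3: heading=329.2°, groundspeed=99.6 kt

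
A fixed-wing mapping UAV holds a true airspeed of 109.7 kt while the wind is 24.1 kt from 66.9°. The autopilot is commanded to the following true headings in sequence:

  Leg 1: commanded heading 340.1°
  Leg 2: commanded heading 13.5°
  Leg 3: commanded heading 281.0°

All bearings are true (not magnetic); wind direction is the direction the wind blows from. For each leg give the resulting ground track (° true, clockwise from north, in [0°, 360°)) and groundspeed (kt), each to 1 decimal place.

Leg 1: heading 340.1°; drift -12.5° → track 327.6°, groundspeed 111.0 kt
Leg 2: heading 13.5°; drift -11.5° → track 2.0°, groundspeed 97.3 kt
Leg 3: heading 281.0°; drift -5.9° → track 275.1°, groundspeed 130.4 kt

Leg 1: track=327.6°, groundspeed=111.0 kt
Leg 2: track=2.0°, groundspeed=97.3 kt
Leg 3: track=275.1°, groundspeed=130.4 kt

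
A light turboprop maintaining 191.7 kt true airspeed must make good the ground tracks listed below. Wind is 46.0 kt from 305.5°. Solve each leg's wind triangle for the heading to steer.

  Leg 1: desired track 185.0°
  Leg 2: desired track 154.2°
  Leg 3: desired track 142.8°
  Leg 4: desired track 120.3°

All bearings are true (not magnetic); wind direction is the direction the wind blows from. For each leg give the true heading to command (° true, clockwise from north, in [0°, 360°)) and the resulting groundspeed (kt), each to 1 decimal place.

Leg 1: desired track 185.0°; wind correction +11.9° → command heading 196.9°, groundspeed 210.9 kt
Leg 2: desired track 154.2°; wind correction +6.6° → command heading 160.8°, groundspeed 230.8 kt
Leg 3: desired track 142.8°; wind correction +4.1° → command heading 146.9°, groundspeed 235.1 kt
Leg 4: desired track 120.3°; wind correction -1.2° → command heading 119.1°, groundspeed 237.5 kt

Leg 1: heading=196.9°, groundspeed=210.9 kt
Leg 2: heading=160.8°, groundspeed=230.8 kt
Leg 3: heading=146.9°, groundspeed=235.1 kt
Leg 4: heading=119.1°, groundspeed=237.5 kt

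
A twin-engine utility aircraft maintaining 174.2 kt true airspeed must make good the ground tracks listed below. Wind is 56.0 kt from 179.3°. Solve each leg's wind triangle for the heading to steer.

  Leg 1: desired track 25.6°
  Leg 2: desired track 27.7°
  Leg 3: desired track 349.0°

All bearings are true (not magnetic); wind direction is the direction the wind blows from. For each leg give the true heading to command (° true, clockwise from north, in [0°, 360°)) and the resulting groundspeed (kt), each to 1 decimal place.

Leg 1: heading=33.8°, groundspeed=222.6 kt
Leg 2: heading=36.5°, groundspeed=221.4 kt
Leg 3: heading=345.7°, groundspeed=229.0 kt

Leg 1: desired track 25.6°; wind correction +8.2° → command heading 33.8°, groundspeed 222.6 kt
Leg 2: desired track 27.7°; wind correction +8.8° → command heading 36.5°, groundspeed 221.4 kt
Leg 3: desired track 349.0°; wind correction -3.3° → command heading 345.7°, groundspeed 229.0 kt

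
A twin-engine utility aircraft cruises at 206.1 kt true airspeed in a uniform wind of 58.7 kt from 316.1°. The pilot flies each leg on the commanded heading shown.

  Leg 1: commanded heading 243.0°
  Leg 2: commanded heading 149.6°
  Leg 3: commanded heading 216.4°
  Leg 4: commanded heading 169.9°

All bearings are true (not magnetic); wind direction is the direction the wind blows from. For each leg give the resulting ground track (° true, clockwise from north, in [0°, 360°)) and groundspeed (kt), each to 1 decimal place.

Leg 1: track=226.5°, groundspeed=197.2 kt
Leg 2: track=146.6°, groundspeed=263.5 kt
Leg 3: track=201.4°, groundspeed=223.6 kt
Leg 4: track=162.6°, groundspeed=257.0 kt

Leg 1: heading 243.0°; drift -16.5° → track 226.5°, groundspeed 197.2 kt
Leg 2: heading 149.6°; drift -3.0° → track 146.6°, groundspeed 263.5 kt
Leg 3: heading 216.4°; drift -15.0° → track 201.4°, groundspeed 223.6 kt
Leg 4: heading 169.9°; drift -7.3° → track 162.6°, groundspeed 257.0 kt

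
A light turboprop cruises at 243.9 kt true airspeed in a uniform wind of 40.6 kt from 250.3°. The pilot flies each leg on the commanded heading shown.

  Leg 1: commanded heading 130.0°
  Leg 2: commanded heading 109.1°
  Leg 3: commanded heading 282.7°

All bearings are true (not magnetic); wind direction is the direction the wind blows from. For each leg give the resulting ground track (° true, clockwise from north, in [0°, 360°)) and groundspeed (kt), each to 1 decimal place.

Leg 1: track=122.4°, groundspeed=266.7 kt
Leg 2: track=103.8°, groundspeed=276.7 kt
Leg 3: track=288.6°, groundspeed=210.7 kt

Leg 1: heading 130.0°; drift -7.6° → track 122.4°, groundspeed 266.7 kt
Leg 2: heading 109.1°; drift -5.3° → track 103.8°, groundspeed 276.7 kt
Leg 3: heading 282.7°; drift +5.9° → track 288.6°, groundspeed 210.7 kt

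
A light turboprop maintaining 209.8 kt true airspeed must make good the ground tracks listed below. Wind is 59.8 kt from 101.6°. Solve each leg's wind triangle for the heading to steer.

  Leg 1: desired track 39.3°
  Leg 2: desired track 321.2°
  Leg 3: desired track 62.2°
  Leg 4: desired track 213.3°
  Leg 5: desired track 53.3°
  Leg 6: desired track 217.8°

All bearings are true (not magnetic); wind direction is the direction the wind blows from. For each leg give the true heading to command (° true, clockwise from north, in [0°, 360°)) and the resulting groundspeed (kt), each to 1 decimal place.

Leg 1: desired track 39.3°; wind correction +14.6° → command heading 53.9°, groundspeed 175.2 kt
Leg 2: desired track 321.2°; wind correction +10.5° → command heading 331.7°, groundspeed 252.4 kt
Leg 3: desired track 62.2°; wind correction +10.4° → command heading 72.6°, groundspeed 160.1 kt
Leg 4: desired track 213.3°; wind correction -15.4° → command heading 197.9°, groundspeed 224.4 kt
Leg 5: desired track 53.3°; wind correction +12.3° → command heading 65.6°, groundspeed 165.2 kt
Leg 6: desired track 217.8°; wind correction -14.8° → command heading 203.0°, groundspeed 229.2 kt

Leg 1: heading=53.9°, groundspeed=175.2 kt
Leg 2: heading=331.7°, groundspeed=252.4 kt
Leg 3: heading=72.6°, groundspeed=160.1 kt
Leg 4: heading=197.9°, groundspeed=224.4 kt
Leg 5: heading=65.6°, groundspeed=165.2 kt
Leg 6: heading=203.0°, groundspeed=229.2 kt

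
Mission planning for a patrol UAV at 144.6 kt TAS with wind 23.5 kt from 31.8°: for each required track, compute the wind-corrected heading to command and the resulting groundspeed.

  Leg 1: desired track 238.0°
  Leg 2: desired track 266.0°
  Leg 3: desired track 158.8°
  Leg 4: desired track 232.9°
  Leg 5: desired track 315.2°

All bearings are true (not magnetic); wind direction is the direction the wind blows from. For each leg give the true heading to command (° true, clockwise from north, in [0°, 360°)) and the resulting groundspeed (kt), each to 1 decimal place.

Leg 1: desired track 238.0°; wind correction +4.1° → command heading 242.1°, groundspeed 165.3 kt
Leg 2: desired track 266.0°; wind correction +7.6° → command heading 273.6°, groundspeed 157.1 kt
Leg 3: desired track 158.8°; wind correction -7.5° → command heading 151.3°, groundspeed 157.5 kt
Leg 4: desired track 232.9°; wind correction +3.4° → command heading 236.3°, groundspeed 166.3 kt
Leg 5: desired track 315.2°; wind correction +9.1° → command heading 324.3°, groundspeed 137.3 kt

Leg 1: heading=242.1°, groundspeed=165.3 kt
Leg 2: heading=273.6°, groundspeed=157.1 kt
Leg 3: heading=151.3°, groundspeed=157.5 kt
Leg 4: heading=236.3°, groundspeed=166.3 kt
Leg 5: heading=324.3°, groundspeed=137.3 kt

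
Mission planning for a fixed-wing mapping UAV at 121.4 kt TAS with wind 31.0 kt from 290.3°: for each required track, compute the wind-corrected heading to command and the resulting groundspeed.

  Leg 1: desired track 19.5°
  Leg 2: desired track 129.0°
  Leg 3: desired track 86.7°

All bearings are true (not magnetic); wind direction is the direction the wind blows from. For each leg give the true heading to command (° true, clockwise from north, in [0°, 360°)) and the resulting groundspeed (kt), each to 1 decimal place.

Leg 1: desired track 19.5°; wind correction -14.8° → command heading 4.7°, groundspeed 116.9 kt
Leg 2: desired track 129.0°; wind correction +4.7° → command heading 133.7°, groundspeed 150.4 kt
Leg 3: desired track 86.7°; wind correction -5.9° → command heading 80.8°, groundspeed 149.2 kt

Leg 1: heading=4.7°, groundspeed=116.9 kt
Leg 2: heading=133.7°, groundspeed=150.4 kt
Leg 3: heading=80.8°, groundspeed=149.2 kt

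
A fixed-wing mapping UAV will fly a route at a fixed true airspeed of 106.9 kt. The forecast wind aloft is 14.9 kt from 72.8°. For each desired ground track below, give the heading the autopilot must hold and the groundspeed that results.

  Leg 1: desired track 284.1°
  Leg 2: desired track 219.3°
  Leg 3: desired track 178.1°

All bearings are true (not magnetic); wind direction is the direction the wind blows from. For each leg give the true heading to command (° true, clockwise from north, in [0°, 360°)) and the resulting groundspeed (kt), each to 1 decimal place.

Leg 1: heading=288.3°, groundspeed=119.4 kt
Leg 2: heading=214.9°, groundspeed=119.0 kt
Leg 3: heading=170.4°, groundspeed=109.9 kt

Leg 1: desired track 284.1°; wind correction +4.2° → command heading 288.3°, groundspeed 119.4 kt
Leg 2: desired track 219.3°; wind correction -4.4° → command heading 214.9°, groundspeed 119.0 kt
Leg 3: desired track 178.1°; wind correction -7.7° → command heading 170.4°, groundspeed 109.9 kt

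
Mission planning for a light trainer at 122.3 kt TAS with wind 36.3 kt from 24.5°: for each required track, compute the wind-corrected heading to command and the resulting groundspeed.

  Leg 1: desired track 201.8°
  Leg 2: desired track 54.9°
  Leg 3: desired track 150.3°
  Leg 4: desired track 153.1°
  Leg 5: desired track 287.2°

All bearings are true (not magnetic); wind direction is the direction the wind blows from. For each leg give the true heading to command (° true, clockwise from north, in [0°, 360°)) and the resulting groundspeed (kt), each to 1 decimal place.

Leg 1: desired track 201.8°; wind correction -0.8° → command heading 201.0°, groundspeed 158.5 kt
Leg 2: desired track 54.9°; wind correction -8.6° → command heading 46.3°, groundspeed 89.6 kt
Leg 3: desired track 150.3°; wind correction -13.9° → command heading 136.4°, groundspeed 139.9 kt
Leg 4: desired track 153.1°; wind correction -13.4° → command heading 139.7°, groundspeed 141.6 kt
Leg 5: desired track 287.2°; wind correction +17.1° → command heading 304.3°, groundspeed 121.5 kt

Leg 1: heading=201.0°, groundspeed=158.5 kt
Leg 2: heading=46.3°, groundspeed=89.6 kt
Leg 3: heading=136.4°, groundspeed=139.9 kt
Leg 4: heading=139.7°, groundspeed=141.6 kt
Leg 5: heading=304.3°, groundspeed=121.5 kt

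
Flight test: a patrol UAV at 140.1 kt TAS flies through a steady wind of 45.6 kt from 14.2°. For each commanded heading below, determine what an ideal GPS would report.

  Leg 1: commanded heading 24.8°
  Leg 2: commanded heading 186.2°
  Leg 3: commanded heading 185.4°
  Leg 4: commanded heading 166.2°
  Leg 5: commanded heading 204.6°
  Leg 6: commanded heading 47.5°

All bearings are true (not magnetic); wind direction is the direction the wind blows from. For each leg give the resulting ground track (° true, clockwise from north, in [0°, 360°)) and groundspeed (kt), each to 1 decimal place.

Leg 1: heading 24.8°; drift +5.0° → track 29.8°, groundspeed 95.6 kt
Leg 2: heading 186.2°; drift +2.0° → track 188.2°, groundspeed 185.4 kt
Leg 3: heading 185.4°; drift +2.2° → track 187.6°, groundspeed 185.3 kt
Leg 4: heading 166.2°; drift +6.8° → track 173.0°, groundspeed 181.6 kt
Leg 5: heading 204.6°; drift -2.5° → track 202.1°, groundspeed 185.1 kt
Leg 6: heading 47.5°; drift +13.8° → track 61.3°, groundspeed 105.0 kt

Leg 1: track=29.8°, groundspeed=95.6 kt
Leg 2: track=188.2°, groundspeed=185.4 kt
Leg 3: track=187.6°, groundspeed=185.3 kt
Leg 4: track=173.0°, groundspeed=181.6 kt
Leg 5: track=202.1°, groundspeed=185.1 kt
Leg 6: track=61.3°, groundspeed=105.0 kt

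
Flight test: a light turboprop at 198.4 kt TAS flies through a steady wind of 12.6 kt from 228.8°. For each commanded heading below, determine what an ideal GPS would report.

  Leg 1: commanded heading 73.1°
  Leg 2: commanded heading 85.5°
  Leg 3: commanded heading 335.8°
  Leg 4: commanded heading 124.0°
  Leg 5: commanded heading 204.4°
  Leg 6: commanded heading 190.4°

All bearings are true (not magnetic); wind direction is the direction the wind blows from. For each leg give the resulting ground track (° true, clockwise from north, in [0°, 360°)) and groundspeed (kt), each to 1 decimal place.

Leg 1: heading 73.1°; drift -1.4° → track 71.7°, groundspeed 209.9 kt
Leg 2: heading 85.5°; drift -2.1° → track 83.4°, groundspeed 208.6 kt
Leg 3: heading 335.8°; drift +3.4° → track 339.2°, groundspeed 202.4 kt
Leg 4: heading 124.0°; drift -3.5° → track 120.5°, groundspeed 202.0 kt
Leg 5: heading 204.4°; drift -1.6° → track 202.8°, groundspeed 187.0 kt
Leg 6: heading 190.4°; drift -2.4° → track 188.0°, groundspeed 188.7 kt

Leg 1: track=71.7°, groundspeed=209.9 kt
Leg 2: track=83.4°, groundspeed=208.6 kt
Leg 3: track=339.2°, groundspeed=202.4 kt
Leg 4: track=120.5°, groundspeed=202.0 kt
Leg 5: track=202.8°, groundspeed=187.0 kt
Leg 6: track=188.0°, groundspeed=188.7 kt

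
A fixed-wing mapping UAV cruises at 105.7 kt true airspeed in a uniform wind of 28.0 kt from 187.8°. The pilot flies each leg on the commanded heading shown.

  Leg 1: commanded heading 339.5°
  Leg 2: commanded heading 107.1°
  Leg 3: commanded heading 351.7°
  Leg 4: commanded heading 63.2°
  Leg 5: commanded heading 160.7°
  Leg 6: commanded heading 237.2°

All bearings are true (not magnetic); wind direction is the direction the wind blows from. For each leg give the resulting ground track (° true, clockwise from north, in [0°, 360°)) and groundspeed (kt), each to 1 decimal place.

Leg 1: heading 339.5°; drift +5.8° → track 345.3°, groundspeed 131.0 kt
Leg 2: heading 107.1°; drift -15.3° → track 91.8°, groundspeed 104.9 kt
Leg 3: heading 351.7°; drift +3.4° → track 355.1°, groundspeed 132.8 kt
Leg 4: heading 63.2°; drift -10.7° → track 52.5°, groundspeed 123.8 kt
Leg 5: heading 160.7°; drift -9.0° → track 151.7°, groundspeed 81.8 kt
Leg 6: heading 237.2°; drift +13.7° → track 250.9°, groundspeed 90.0 kt

Leg 1: track=345.3°, groundspeed=131.0 kt
Leg 2: track=91.8°, groundspeed=104.9 kt
Leg 3: track=355.1°, groundspeed=132.8 kt
Leg 4: track=52.5°, groundspeed=123.8 kt
Leg 5: track=151.7°, groundspeed=81.8 kt
Leg 6: track=250.9°, groundspeed=90.0 kt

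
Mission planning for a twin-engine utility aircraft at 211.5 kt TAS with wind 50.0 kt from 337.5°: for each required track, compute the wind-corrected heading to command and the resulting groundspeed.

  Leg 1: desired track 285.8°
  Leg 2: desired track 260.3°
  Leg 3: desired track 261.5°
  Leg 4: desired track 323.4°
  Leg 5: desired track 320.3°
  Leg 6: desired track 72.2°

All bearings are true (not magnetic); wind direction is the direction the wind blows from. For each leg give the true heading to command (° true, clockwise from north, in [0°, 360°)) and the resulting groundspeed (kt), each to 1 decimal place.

Leg 1: desired track 285.8°; wind correction +10.7° → command heading 296.5°, groundspeed 176.8 kt
Leg 2: desired track 260.3°; wind correction +13.3° → command heading 273.6°, groundspeed 194.7 kt
Leg 3: desired track 261.5°; wind correction +13.3° → command heading 274.8°, groundspeed 193.8 kt
Leg 4: desired track 323.4°; wind correction +3.3° → command heading 326.7°, groundspeed 162.7 kt
Leg 5: desired track 320.3°; wind correction +4.0° → command heading 324.3°, groundspeed 163.2 kt
Leg 6: desired track 72.2°; wind correction -13.6° → command heading 58.6°, groundspeed 209.6 kt

Leg 1: heading=296.5°, groundspeed=176.8 kt
Leg 2: heading=273.6°, groundspeed=194.7 kt
Leg 3: heading=274.8°, groundspeed=193.8 kt
Leg 4: heading=326.7°, groundspeed=162.7 kt
Leg 5: heading=324.3°, groundspeed=163.2 kt
Leg 6: heading=58.6°, groundspeed=209.6 kt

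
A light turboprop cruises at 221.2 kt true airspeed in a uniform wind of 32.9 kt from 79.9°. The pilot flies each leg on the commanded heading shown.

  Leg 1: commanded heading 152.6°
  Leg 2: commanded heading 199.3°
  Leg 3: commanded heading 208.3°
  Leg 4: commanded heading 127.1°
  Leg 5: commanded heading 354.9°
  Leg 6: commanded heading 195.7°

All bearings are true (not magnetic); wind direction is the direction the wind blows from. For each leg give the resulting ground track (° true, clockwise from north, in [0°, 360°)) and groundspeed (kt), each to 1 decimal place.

Leg 1: heading 152.6°; drift +8.5° → track 161.1°, groundspeed 213.7 kt
Leg 2: heading 199.3°; drift +6.9° → track 206.2°, groundspeed 239.1 kt
Leg 3: heading 208.3°; drift +6.1° → track 214.4°, groundspeed 243.0 kt
Leg 4: heading 127.1°; drift +6.9° → track 134.0°, groundspeed 200.3 kt
Leg 5: heading 354.9°; drift -8.5° → track 346.4°, groundspeed 220.8 kt
Leg 6: heading 195.7°; drift +7.2° → track 202.9°, groundspeed 237.4 kt

Leg 1: track=161.1°, groundspeed=213.7 kt
Leg 2: track=206.2°, groundspeed=239.1 kt
Leg 3: track=214.4°, groundspeed=243.0 kt
Leg 4: track=134.0°, groundspeed=200.3 kt
Leg 5: track=346.4°, groundspeed=220.8 kt
Leg 6: track=202.9°, groundspeed=237.4 kt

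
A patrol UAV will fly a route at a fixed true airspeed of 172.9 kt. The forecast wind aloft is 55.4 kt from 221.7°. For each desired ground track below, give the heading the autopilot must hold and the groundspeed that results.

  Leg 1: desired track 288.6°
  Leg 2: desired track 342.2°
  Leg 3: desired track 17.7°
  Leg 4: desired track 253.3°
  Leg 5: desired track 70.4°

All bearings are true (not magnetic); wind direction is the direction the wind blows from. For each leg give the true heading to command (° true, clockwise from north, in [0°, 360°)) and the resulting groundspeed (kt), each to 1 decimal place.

Leg 1: desired track 288.6°; wind correction -17.1° → command heading 271.5°, groundspeed 143.5 kt
Leg 2: desired track 342.2°; wind correction -16.0° → command heading 326.2°, groundspeed 194.3 kt
Leg 3: desired track 17.7°; wind correction -7.5° → command heading 10.2°, groundspeed 222.0 kt
Leg 4: desired track 253.3°; wind correction -9.7° → command heading 243.6°, groundspeed 123.3 kt
Leg 5: desired track 70.4°; wind correction +8.9° → command heading 79.3°, groundspeed 219.4 kt

Leg 1: heading=271.5°, groundspeed=143.5 kt
Leg 2: heading=326.2°, groundspeed=194.3 kt
Leg 3: heading=10.2°, groundspeed=222.0 kt
Leg 4: heading=243.6°, groundspeed=123.3 kt
Leg 5: heading=79.3°, groundspeed=219.4 kt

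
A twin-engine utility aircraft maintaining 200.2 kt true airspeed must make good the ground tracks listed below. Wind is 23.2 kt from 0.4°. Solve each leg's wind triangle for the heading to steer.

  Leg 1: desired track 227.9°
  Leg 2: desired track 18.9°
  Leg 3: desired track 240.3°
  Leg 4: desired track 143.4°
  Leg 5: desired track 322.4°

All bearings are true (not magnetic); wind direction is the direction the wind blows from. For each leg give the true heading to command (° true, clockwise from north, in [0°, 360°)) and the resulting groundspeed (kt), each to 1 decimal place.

Leg 1: heading=232.8°, groundspeed=215.1 kt
Leg 2: heading=16.8°, groundspeed=178.1 kt
Leg 3: heading=246.1°, groundspeed=210.8 kt
Leg 4: heading=139.4°, groundspeed=218.2 kt
Leg 5: heading=326.5°, groundspeed=181.4 kt

Leg 1: desired track 227.9°; wind correction +4.9° → command heading 232.8°, groundspeed 215.1 kt
Leg 2: desired track 18.9°; wind correction -2.1° → command heading 16.8°, groundspeed 178.1 kt
Leg 3: desired track 240.3°; wind correction +5.8° → command heading 246.1°, groundspeed 210.8 kt
Leg 4: desired track 143.4°; wind correction -4.0° → command heading 139.4°, groundspeed 218.2 kt
Leg 5: desired track 322.4°; wind correction +4.1° → command heading 326.5°, groundspeed 181.4 kt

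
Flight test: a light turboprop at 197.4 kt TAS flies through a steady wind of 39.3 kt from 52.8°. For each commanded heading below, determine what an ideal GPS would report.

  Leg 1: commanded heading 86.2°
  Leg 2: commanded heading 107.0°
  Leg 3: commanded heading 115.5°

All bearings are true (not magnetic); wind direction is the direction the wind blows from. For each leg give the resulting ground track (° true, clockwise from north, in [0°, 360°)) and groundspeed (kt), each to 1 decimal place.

Leg 1: track=93.7°, groundspeed=166.0 kt
Leg 2: track=117.4°, groundspeed=177.3 kt
Leg 3: track=126.5°, groundspeed=182.7 kt

Leg 1: heading 86.2°; drift +7.5° → track 93.7°, groundspeed 166.0 kt
Leg 2: heading 107.0°; drift +10.4° → track 117.4°, groundspeed 177.3 kt
Leg 3: heading 115.5°; drift +11.0° → track 126.5°, groundspeed 182.7 kt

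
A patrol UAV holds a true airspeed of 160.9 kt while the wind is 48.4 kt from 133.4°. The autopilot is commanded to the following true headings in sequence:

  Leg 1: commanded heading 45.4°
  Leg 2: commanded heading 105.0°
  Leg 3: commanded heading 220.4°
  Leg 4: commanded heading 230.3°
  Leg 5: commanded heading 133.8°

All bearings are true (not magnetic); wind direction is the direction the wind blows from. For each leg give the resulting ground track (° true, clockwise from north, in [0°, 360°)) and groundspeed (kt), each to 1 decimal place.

Leg 1: track=28.5°, groundspeed=166.4 kt
Leg 2: track=94.0°, groundspeed=120.5 kt
Leg 3: track=237.4°, groundspeed=165.6 kt
Leg 4: track=246.4°, groundspeed=173.5 kt
Leg 5: track=134.0°, groundspeed=112.5 kt

Leg 1: heading 45.4°; drift -16.9° → track 28.5°, groundspeed 166.4 kt
Leg 2: heading 105.0°; drift -11.0° → track 94.0°, groundspeed 120.5 kt
Leg 3: heading 220.4°; drift +17.0° → track 237.4°, groundspeed 165.6 kt
Leg 4: heading 230.3°; drift +16.1° → track 246.4°, groundspeed 173.5 kt
Leg 5: heading 133.8°; drift +0.2° → track 134.0°, groundspeed 112.5 kt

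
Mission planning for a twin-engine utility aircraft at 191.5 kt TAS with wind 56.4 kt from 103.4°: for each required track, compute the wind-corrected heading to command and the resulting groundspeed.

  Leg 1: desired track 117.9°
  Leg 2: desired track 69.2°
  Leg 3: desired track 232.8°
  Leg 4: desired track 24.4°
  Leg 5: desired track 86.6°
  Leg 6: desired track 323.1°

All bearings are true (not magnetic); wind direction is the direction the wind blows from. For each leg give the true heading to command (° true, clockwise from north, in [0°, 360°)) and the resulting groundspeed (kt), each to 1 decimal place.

Leg 1: heading=113.7°, groundspeed=136.4 kt
Leg 2: heading=78.7°, groundspeed=142.2 kt
Leg 3: heading=219.6°, groundspeed=222.3 kt
Leg 4: heading=41.2°, groundspeed=172.6 kt
Leg 5: heading=91.5°, groundspeed=136.8 kt
Leg 6: heading=333.9°, groundspeed=231.5 kt

Leg 1: desired track 117.9°; wind correction -4.2° → command heading 113.7°, groundspeed 136.4 kt
Leg 2: desired track 69.2°; wind correction +9.5° → command heading 78.7°, groundspeed 142.2 kt
Leg 3: desired track 232.8°; wind correction -13.2° → command heading 219.6°, groundspeed 222.3 kt
Leg 4: desired track 24.4°; wind correction +16.8° → command heading 41.2°, groundspeed 172.6 kt
Leg 5: desired track 86.6°; wind correction +4.9° → command heading 91.5°, groundspeed 136.8 kt
Leg 6: desired track 323.1°; wind correction +10.8° → command heading 333.9°, groundspeed 231.5 kt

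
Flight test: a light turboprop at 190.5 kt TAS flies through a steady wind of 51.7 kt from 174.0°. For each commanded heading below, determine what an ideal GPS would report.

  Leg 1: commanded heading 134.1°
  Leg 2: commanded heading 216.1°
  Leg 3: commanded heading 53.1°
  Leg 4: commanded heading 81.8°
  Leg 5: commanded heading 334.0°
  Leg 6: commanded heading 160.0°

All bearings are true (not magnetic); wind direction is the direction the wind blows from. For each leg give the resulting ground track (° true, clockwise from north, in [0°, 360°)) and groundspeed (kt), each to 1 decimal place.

Leg 1: track=121.7°, groundspeed=154.4 kt
Leg 2: track=228.9°, groundspeed=156.0 kt
Leg 3: track=41.5°, groundspeed=221.5 kt
Leg 4: track=66.8°, groundspeed=199.3 kt
Leg 5: track=338.2°, groundspeed=239.7 kt
Leg 6: track=154.9°, groundspeed=140.9 kt

Leg 1: heading 134.1°; drift -12.4° → track 121.7°, groundspeed 154.4 kt
Leg 2: heading 216.1°; drift +12.8° → track 228.9°, groundspeed 156.0 kt
Leg 3: heading 53.1°; drift -11.6° → track 41.5°, groundspeed 221.5 kt
Leg 4: heading 81.8°; drift -15.0° → track 66.8°, groundspeed 199.3 kt
Leg 5: heading 334.0°; drift +4.2° → track 338.2°, groundspeed 239.7 kt
Leg 6: heading 160.0°; drift -5.1° → track 154.9°, groundspeed 140.9 kt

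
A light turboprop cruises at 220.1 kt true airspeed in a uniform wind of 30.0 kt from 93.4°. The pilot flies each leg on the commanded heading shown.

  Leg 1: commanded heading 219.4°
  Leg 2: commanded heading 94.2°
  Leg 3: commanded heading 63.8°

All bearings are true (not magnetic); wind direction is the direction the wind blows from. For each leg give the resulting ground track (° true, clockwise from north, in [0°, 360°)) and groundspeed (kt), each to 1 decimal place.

Leg 1: track=225.2°, groundspeed=239.0 kt
Leg 2: track=94.3°, groundspeed=190.1 kt
Leg 3: track=59.4°, groundspeed=194.6 kt

Leg 1: heading 219.4°; drift +5.8° → track 225.2°, groundspeed 239.0 kt
Leg 2: heading 94.2°; drift +0.1° → track 94.3°, groundspeed 190.1 kt
Leg 3: heading 63.8°; drift -4.4° → track 59.4°, groundspeed 194.6 kt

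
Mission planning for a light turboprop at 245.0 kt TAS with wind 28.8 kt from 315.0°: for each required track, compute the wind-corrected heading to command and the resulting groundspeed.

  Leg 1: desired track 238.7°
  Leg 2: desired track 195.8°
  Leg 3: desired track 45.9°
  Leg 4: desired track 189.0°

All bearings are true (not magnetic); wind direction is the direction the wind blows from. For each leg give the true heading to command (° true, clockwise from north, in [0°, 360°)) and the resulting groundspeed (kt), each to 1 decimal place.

Leg 1: heading=245.3°, groundspeed=236.6 kt
Leg 2: heading=201.7°, groundspeed=257.8 kt
Leg 3: heading=39.2°, groundspeed=243.8 kt
Leg 4: heading=194.5°, groundspeed=260.8 kt

Leg 1: desired track 238.7°; wind correction +6.6° → command heading 245.3°, groundspeed 236.6 kt
Leg 2: desired track 195.8°; wind correction +5.9° → command heading 201.7°, groundspeed 257.8 kt
Leg 3: desired track 45.9°; wind correction -6.7° → command heading 39.2°, groundspeed 243.8 kt
Leg 4: desired track 189.0°; wind correction +5.5° → command heading 194.5°, groundspeed 260.8 kt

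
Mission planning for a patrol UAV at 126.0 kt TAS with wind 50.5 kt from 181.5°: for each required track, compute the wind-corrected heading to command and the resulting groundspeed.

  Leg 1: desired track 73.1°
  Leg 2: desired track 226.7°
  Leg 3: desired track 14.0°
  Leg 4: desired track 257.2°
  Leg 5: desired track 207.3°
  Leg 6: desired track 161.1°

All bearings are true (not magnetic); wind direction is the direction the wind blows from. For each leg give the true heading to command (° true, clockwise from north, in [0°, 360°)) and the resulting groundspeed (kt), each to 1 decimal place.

Leg 1: heading=95.5°, groundspeed=132.5 kt
Leg 2: heading=210.2°, groundspeed=85.2 kt
Leg 3: heading=19.0°, groundspeed=174.8 kt
Leg 4: heading=234.3°, groundspeed=103.6 kt
Leg 5: heading=197.3°, groundspeed=78.6 kt
Leg 6: heading=169.1°, groundspeed=77.4 kt

Leg 1: desired track 73.1°; wind correction +22.4° → command heading 95.5°, groundspeed 132.5 kt
Leg 2: desired track 226.7°; wind correction -16.5° → command heading 210.2°, groundspeed 85.2 kt
Leg 3: desired track 14.0°; wind correction +5.0° → command heading 19.0°, groundspeed 174.8 kt
Leg 4: desired track 257.2°; wind correction -22.9° → command heading 234.3°, groundspeed 103.6 kt
Leg 5: desired track 207.3°; wind correction -10.0° → command heading 197.3°, groundspeed 78.6 kt
Leg 6: desired track 161.1°; wind correction +8.0° → command heading 169.1°, groundspeed 77.4 kt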